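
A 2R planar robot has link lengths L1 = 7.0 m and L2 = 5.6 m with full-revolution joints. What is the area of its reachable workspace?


r_max = L1 + L2 = 12.6 m
r_min = |L1 - L2| = 1.4 m
Area = pi*(r_max^2 - r_min^2)
= pi*(158.76 - 1.96)
= pi * 156.8
= 492.6017 m^2


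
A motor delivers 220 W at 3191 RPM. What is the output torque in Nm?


omega = 3191 * 2*pi/60 = 334.1607 rad/s
tau = P / omega = 220 / 334.1607
= 0.6584 Nm


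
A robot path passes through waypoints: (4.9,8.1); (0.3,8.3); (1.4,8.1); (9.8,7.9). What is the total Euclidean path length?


Segment lengths:
  seg1 = sqrt((-4.6)^2 + (0.2)^2) = 4.6043
  seg2 = sqrt((1.1)^2 + (-0.2)^2) = 1.118
  seg3 = sqrt((8.4)^2 + (-0.2)^2) = 8.4024
Total = 14.1248


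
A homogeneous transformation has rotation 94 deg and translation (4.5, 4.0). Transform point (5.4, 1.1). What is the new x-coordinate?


x' = cos(theta)*px - sin(theta)*py + tx
= -0.0698*5.4 - 0.9976*1.1 + 4.5
= 3.026


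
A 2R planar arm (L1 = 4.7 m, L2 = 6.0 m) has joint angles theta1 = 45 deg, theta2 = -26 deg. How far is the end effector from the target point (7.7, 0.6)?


End effector via forward kinematics:
x = L1*cos(t1) + L2*cos(t1+t2) = 8.9965
y = L1*sin(t1) + L2*sin(t1+t2) = 5.2768
Distance to target:
d = sqrt((7.7 - 8.9965)^2 + (0.6 - 5.2768)^2)
= sqrt(1.6809 + 21.8726)
= 4.8532 m


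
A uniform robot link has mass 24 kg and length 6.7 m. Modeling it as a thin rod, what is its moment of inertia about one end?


I = (1/3) * m * L^2
= (1/3) * 24 * 6.7^2
= 0.333333 * 24 * 44.89
= 359.12 kg*m^2


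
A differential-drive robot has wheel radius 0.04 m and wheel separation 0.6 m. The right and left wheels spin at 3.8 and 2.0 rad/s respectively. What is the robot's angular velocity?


vR = r*wR = 0.04*3.8 = 0.152 m/s
vL = r*wL = 0.04*2.0 = 0.08 m/s
v = (vR+vL)/2 = 0.116 m/s
omega = (vR-vL)/L = 0.12 rad/s
angular velocity = 0.12 rad/s


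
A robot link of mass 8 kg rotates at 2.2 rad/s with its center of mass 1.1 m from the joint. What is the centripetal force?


F = m * omega^2 * r
= 8 * 2.2^2 * 1.1
= 8 * 4.84 * 1.1
= 42.592 N


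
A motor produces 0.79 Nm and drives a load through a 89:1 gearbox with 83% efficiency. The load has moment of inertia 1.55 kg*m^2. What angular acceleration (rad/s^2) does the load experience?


tau_out = tau_motor * N * eta
= 0.79 * 89 * 0.83 = 58.3573 Nm
alpha = tau_out / I = 58.3573 / 1.55
= 37.6499 rad/s^2


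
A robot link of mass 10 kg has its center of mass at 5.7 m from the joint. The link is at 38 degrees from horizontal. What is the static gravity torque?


tau = m*g*L*cos(angle)
= 10 * 9.81 * 5.7 * cos(38 deg)
= 10 * 9.81 * 5.7 * 0.788
= 440.632 Nm


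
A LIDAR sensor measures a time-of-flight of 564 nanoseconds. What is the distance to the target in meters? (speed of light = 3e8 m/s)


tof = 564 ns = 5.64e-07 s
dist = c * tof / 2
= 3e8 * 5.64e-07 / 2
= 84.6 m


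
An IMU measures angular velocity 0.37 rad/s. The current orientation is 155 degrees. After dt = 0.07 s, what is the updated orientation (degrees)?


delta_theta = w * dt = 0.37 * 0.07 = 0.0259 rad
= 1.484 deg
theta_new = 155 + 1.484 = 156.484 deg


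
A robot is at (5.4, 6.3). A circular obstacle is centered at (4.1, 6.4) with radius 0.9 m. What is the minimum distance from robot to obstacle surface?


center_dist = sqrt((5.4-4.1)^2 + (6.3-6.4)^2)
= sqrt(1.69 + 0.01)
= 1.3038
min_dist = center_dist - radius = 1.3038 - 0.9 = 0.4038 m


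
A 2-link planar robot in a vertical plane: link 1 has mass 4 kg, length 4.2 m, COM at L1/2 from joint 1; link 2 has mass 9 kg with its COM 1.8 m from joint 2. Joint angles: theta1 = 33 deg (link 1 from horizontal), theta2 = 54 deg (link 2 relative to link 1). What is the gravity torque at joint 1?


Horizontal distance from joint 1 to link-1 COM:
  x_c1 = (L1/2)*cos(t1) = 2.1 * 0.8387 = 1.7612 m
Horizontal distance from joint 1 to link-2 COM:
  x_c2 = L1*cos(t1) + Lc2*cos(t1+t2)
       = 4.2*0.8387 + 1.8*0.0523 = 3.6166 m
tau1 = m1*g*x_c1 + m2*g*x_c2
     = 4*9.81*1.7612 + 9*9.81*3.6166
     = 69.1098 + 319.3115
     = 388.4213 Nm


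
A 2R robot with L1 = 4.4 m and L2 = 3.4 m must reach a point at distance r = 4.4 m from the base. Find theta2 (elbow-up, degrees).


cos(theta2) = (r^2 - L1^2 - L2^2) / (2*L1*L2)
cos(theta2) = (19.36 - 19.36 - 11.56) / 29.92
cos(theta2) = -0.386364
theta2 = 112.7284 degrees


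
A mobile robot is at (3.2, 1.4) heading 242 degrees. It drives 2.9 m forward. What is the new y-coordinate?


y_new = y0 + d*sin(theta)
= 1.4 + 2.9*sin(242)
= 1.4 + -2.5605
= -1.1605


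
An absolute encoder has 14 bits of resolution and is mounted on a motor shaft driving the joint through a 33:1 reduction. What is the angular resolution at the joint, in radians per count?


counts = 2^14 = 16384
effective counts at joint = 16384 * 33 = 540672
resolution = 2*pi / 540672
= 1.1621e-05 rad/count


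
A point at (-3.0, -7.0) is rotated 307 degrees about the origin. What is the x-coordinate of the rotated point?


x' = x*cos(theta) - y*sin(theta)
cos(307 deg) = 0.6018, sin(307 deg) = -0.7986
x' = -3.0 * 0.6018 - -7.0 * -0.7986
= -1.8054 - 5.5904
= -7.3959


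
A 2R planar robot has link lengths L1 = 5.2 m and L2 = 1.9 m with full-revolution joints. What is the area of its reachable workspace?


r_max = L1 + L2 = 7.1 m
r_min = |L1 - L2| = 3.3 m
Area = pi*(r_max^2 - r_min^2)
= pi*(50.41 - 10.89)
= pi * 39.52
= 124.1557 m^2


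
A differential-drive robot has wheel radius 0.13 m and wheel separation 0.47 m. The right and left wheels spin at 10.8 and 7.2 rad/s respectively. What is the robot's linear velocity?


vR = r*wR = 0.13*10.8 = 1.404 m/s
vL = r*wL = 0.13*7.2 = 0.936 m/s
v = (vR+vL)/2 = 1.17 m/s
omega = (vR-vL)/L = 0.9957 rad/s
linear velocity = 1.17 m/s


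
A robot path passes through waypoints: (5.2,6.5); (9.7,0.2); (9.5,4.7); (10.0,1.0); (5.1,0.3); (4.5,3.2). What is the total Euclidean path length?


Segment lengths:
  seg1 = sqrt((4.5)^2 + (-6.3)^2) = 7.7421
  seg2 = sqrt((-0.2)^2 + (4.5)^2) = 4.5044
  seg3 = sqrt((0.5)^2 + (-3.7)^2) = 3.7336
  seg4 = sqrt((-4.9)^2 + (-0.7)^2) = 4.9497
  seg5 = sqrt((-0.6)^2 + (2.9)^2) = 2.9614
Total = 23.8913


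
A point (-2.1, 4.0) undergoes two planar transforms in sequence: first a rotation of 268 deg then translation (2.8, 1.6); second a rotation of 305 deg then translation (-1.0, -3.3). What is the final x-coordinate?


After transform 1:
x1 = cos(268)*-2.1 - sin(268)*4.0 + 2.8 = 6.8709
y1 = sin(268)*-2.1 + cos(268)*4.0 + 1.6 = 3.5591
After transform 2:
x2 = cos(305)*6.8709 - sin(305)*3.5591 + -1.0
= 5.8564


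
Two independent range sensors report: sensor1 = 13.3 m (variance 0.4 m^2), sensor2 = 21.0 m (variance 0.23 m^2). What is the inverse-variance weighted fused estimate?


w1 = (1/var1) / (1/var1 + 1/var2)
   = 2.5 / (2.5 + 4.3478) = 0.3651
w2 = 1 - w1 = 0.6349
fused = w1*s1 + w2*s2 = 4.8556 + 13.3333
= 18.1889 m


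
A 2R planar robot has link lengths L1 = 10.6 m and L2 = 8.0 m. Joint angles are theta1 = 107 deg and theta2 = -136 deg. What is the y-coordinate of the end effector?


Convert angles to radians: theta1 = 1.8675, theta2 = -2.3736
y = L1*sin(theta1) + L2*sin(theta1+theta2)
y = 10.1368 + -3.8785
y = 6.2584


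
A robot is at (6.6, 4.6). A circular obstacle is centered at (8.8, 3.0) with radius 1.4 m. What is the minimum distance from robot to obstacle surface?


center_dist = sqrt((6.6-8.8)^2 + (4.6-3.0)^2)
= sqrt(4.84 + 2.56)
= 2.7203
min_dist = center_dist - radius = 2.7203 - 1.4 = 1.3203 m


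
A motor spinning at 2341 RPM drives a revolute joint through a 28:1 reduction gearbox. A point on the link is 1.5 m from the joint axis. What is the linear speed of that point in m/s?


omega_motor = 2341 * 2*pi/60 = 245.1489 rad/s
omega_joint = omega_motor / 28 = 8.7553 rad/s
v = omega_joint * r = 8.7553 * 1.5
= 13.133 m/s


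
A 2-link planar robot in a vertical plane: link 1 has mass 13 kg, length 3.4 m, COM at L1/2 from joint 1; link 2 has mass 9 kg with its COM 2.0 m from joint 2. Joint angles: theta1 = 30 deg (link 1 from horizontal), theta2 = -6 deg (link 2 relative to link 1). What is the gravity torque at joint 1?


Horizontal distance from joint 1 to link-1 COM:
  x_c1 = (L1/2)*cos(t1) = 1.7 * 0.866 = 1.4722 m
Horizontal distance from joint 1 to link-2 COM:
  x_c2 = L1*cos(t1) + Lc2*cos(t1+t2)
       = 3.4*0.866 + 2.0*0.9135 = 4.7716 m
tau1 = m1*g*x_c1 + m2*g*x_c2
     = 13*9.81*1.4722 + 9*9.81*4.7716
     = 187.7552 + 421.2826
     = 609.0377 Nm


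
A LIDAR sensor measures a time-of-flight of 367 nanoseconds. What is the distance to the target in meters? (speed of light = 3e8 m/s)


tof = 367 ns = 3.67e-07 s
dist = c * tof / 2
= 3e8 * 3.67e-07 / 2
= 55.05 m


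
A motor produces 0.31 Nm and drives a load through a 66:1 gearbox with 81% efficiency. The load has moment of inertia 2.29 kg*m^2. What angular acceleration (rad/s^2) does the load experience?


tau_out = tau_motor * N * eta
= 0.31 * 66 * 0.81 = 16.5726 Nm
alpha = tau_out / I = 16.5726 / 2.29
= 7.2369 rad/s^2


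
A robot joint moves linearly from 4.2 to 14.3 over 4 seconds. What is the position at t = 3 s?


s = t/T = 3/4 = 0.75
p(t) = p0 + (pf-p0)*s
= 4.2 + (14.3 - 4.2) * 0.75
= 11.775


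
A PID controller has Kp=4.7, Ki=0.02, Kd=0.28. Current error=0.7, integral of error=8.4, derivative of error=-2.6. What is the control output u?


u = Kp*e + Ki*int(e) + Kd*de/dt
= 4.7*0.7 + 0.02*8.4 + 0.28*(-2.6)
= 3.29 + 0.168 + -0.728
= 2.73


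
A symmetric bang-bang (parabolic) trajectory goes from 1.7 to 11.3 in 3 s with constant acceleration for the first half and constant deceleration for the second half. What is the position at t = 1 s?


Symmetric rest-to-rest: each phase covers (pf-p0)/2 in time T/2. 0.5*a*(T/2)^2 = (pf-p0)/2 => a = 4*(pf-p0)/T^2
a = 4*(11.3-1.7)/3^2 = 4.2667
t = 1 is in the acceleration phase (t <= T/2).
p = p0 + 0.5*a*t^2 = 1.7 + 0.5*4.2667*1^2
= 3.8333


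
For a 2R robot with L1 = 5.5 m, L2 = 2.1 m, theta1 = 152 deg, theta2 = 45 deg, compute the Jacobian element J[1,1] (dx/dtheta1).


J[1,1] = -L1*sin(t1) - L2*sin(t1+t2)
= -5.5*sin(152) - 2.1*sin(197)
= -1.9681


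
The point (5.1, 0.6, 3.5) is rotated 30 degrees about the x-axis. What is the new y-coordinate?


Rotation about x-axis: y' = y*cos(theta) - z*sin(theta)
= 0.6 * 0.866 - 3.5 * 0.5
= -1.2304


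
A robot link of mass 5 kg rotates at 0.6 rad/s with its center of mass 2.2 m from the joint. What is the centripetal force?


F = m * omega^2 * r
= 5 * 0.6^2 * 2.2
= 5 * 0.36 * 2.2
= 3.96 N


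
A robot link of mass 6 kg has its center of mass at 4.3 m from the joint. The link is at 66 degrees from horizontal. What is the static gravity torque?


tau = m*g*L*cos(angle)
= 6 * 9.81 * 4.3 * cos(66 deg)
= 6 * 9.81 * 4.3 * 0.4067
= 102.9442 Nm


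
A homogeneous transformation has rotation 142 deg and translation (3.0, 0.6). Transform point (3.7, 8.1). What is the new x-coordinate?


x' = cos(theta)*px - sin(theta)*py + tx
= -0.788*3.7 - 0.6157*8.1 + 3.0
= -4.9025


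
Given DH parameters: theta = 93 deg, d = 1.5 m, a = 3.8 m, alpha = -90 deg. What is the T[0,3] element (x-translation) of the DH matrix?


T[0,3] = a * cos(theta)
= 3.8 * cos(93 deg)
= 3.8 * -0.0523
= -0.1989


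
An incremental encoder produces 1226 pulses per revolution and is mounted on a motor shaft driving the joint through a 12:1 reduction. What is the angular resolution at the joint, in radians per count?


counts per rev = 1226
effective counts at joint = 1226 * 12 = 14712
resolution = 2*pi / 14712
= 4.2708e-04 rad/count


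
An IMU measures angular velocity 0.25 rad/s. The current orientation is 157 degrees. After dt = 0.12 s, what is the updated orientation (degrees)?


delta_theta = w * dt = 0.25 * 0.12 = 0.03 rad
= 1.7189 deg
theta_new = 157 + 1.7189 = 158.7189 deg


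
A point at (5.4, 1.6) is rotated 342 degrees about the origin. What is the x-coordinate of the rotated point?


x' = x*cos(theta) - y*sin(theta)
cos(342 deg) = 0.9511, sin(342 deg) = -0.309
x' = 5.4 * 0.9511 - 1.6 * -0.309
= 5.1357 - -0.4944
= 5.6301


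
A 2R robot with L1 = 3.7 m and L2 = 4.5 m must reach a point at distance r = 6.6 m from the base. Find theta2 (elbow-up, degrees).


cos(theta2) = (r^2 - L1^2 - L2^2) / (2*L1*L2)
cos(theta2) = (43.56 - 13.69 - 20.25) / 33.3
cos(theta2) = 0.288889
theta2 = 73.2086 degrees


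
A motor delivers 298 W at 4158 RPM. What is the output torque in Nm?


omega = 4158 * 2*pi/60 = 435.4247 rad/s
tau = P / omega = 298 / 435.4247
= 0.6844 Nm


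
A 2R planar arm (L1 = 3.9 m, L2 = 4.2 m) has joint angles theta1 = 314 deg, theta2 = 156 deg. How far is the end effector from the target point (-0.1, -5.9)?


End effector via forward kinematics:
x = L1*cos(t1) + L2*cos(t1+t2) = 1.2727
y = L1*sin(t1) + L2*sin(t1+t2) = 1.1413
Distance to target:
d = sqrt((-0.1 - 1.2727)^2 + (-5.9 - 1.1413)^2)
= sqrt(1.8843 + 49.5797)
= 7.1738 m


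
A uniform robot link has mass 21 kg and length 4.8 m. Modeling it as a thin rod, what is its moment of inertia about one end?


I = (1/3) * m * L^2
= (1/3) * 21 * 4.8^2
= 0.333333 * 21 * 23.04
= 161.28 kg*m^2


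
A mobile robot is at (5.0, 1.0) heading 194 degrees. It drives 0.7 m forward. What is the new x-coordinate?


x_new = x0 + d*cos(theta)
= 5.0 + 0.7*cos(194)
= 5.0 + -0.6792
= 4.3208


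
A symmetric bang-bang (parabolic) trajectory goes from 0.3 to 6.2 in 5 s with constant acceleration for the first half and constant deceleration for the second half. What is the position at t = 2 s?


Symmetric rest-to-rest: each phase covers (pf-p0)/2 in time T/2. 0.5*a*(T/2)^2 = (pf-p0)/2 => a = 4*(pf-p0)/T^2
a = 4*(6.2-0.3)/5^2 = 0.944
t = 2 is in the acceleration phase (t <= T/2).
p = p0 + 0.5*a*t^2 = 0.3 + 0.5*0.944*2^2
= 2.188


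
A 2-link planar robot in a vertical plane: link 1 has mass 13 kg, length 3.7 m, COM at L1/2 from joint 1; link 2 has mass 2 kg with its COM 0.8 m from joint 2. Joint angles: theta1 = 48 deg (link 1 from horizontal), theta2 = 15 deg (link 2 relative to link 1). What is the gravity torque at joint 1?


Horizontal distance from joint 1 to link-1 COM:
  x_c1 = (L1/2)*cos(t1) = 1.85 * 0.6691 = 1.2379 m
Horizontal distance from joint 1 to link-2 COM:
  x_c2 = L1*cos(t1) + Lc2*cos(t1+t2)
       = 3.7*0.6691 + 0.8*0.454 = 2.839 m
tau1 = m1*g*x_c1 + m2*g*x_c2
     = 13*9.81*1.2379 + 2*9.81*2.839
     = 157.8683 + 55.7007
     = 213.569 Nm


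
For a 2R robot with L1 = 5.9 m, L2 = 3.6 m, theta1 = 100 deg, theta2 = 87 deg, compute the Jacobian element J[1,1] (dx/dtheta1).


J[1,1] = -L1*sin(t1) - L2*sin(t1+t2)
= -5.9*sin(100) - 3.6*sin(187)
= -5.3716


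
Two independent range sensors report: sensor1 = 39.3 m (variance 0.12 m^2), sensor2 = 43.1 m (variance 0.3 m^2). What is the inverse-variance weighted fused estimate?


w1 = (1/var1) / (1/var1 + 1/var2)
   = 8.3333 / (8.3333 + 3.3333) = 0.7143
w2 = 1 - w1 = 0.2857
fused = w1*s1 + w2*s2 = 28.0714 + 12.3143
= 40.3857 m


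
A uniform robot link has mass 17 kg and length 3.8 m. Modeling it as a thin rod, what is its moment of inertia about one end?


I = (1/3) * m * L^2
= (1/3) * 17 * 3.8^2
= 0.333333 * 17 * 14.44
= 81.8267 kg*m^2


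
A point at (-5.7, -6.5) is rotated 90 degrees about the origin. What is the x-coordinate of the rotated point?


x' = x*cos(theta) - y*sin(theta)
cos(90 deg) = 0.0, sin(90 deg) = 1.0
x' = -5.7 * 0.0 - -6.5 * 1.0
= -0.0 - -6.5
= 6.5


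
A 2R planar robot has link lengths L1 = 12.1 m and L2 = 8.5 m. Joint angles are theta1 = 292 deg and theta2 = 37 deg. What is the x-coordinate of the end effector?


Convert angles to radians: theta1 = 5.0964, theta2 = 0.6458
x = L1*cos(theta1) + L2*cos(theta1+theta2)
x = 4.5327 + 7.2859
x = 11.8187


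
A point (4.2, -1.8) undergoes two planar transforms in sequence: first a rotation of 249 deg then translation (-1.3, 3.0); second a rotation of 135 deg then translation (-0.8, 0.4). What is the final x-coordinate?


After transform 1:
x1 = cos(249)*4.2 - sin(249)*-1.8 + -1.3 = -4.4856
y1 = sin(249)*4.2 + cos(249)*-1.8 + 3.0 = -0.276
After transform 2:
x2 = cos(135)*-4.4856 - sin(135)*-0.276 + -0.8
= 2.5669


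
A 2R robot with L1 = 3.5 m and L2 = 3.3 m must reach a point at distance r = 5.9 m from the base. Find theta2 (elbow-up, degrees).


cos(theta2) = (r^2 - L1^2 - L2^2) / (2*L1*L2)
cos(theta2) = (34.81 - 12.25 - 10.89) / 23.1
cos(theta2) = 0.505195
theta2 = 59.6557 degrees


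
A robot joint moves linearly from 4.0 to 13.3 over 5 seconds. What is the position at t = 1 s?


s = t/T = 1/5 = 0.2
p(t) = p0 + (pf-p0)*s
= 4.0 + (13.3 - 4.0) * 0.2
= 5.86


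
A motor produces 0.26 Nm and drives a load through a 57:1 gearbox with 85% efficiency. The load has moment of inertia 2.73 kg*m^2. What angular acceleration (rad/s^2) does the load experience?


tau_out = tau_motor * N * eta
= 0.26 * 57 * 0.85 = 12.597 Nm
alpha = tau_out / I = 12.597 / 2.73
= 4.6143 rad/s^2


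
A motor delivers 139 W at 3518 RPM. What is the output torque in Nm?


omega = 3518 * 2*pi/60 = 368.4041 rad/s
tau = P / omega = 139 / 368.4041
= 0.3773 Nm


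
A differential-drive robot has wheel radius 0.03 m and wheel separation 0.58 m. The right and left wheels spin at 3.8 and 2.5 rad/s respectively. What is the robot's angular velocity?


vR = r*wR = 0.03*3.8 = 0.114 m/s
vL = r*wL = 0.03*2.5 = 0.075 m/s
v = (vR+vL)/2 = 0.0945 m/s
omega = (vR-vL)/L = 0.0672 rad/s
angular velocity = 0.0672 rad/s


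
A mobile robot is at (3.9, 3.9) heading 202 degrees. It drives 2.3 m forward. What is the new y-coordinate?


y_new = y0 + d*sin(theta)
= 3.9 + 2.3*sin(202)
= 3.9 + -0.8616
= 3.0384


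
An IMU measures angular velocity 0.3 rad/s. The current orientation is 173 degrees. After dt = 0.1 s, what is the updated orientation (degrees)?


delta_theta = w * dt = 0.3 * 0.1 = 0.03 rad
= 1.7189 deg
theta_new = 173 + 1.7189 = 174.7189 deg


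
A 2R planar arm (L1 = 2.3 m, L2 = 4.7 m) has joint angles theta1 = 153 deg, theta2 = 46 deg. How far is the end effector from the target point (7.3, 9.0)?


End effector via forward kinematics:
x = L1*cos(t1) + L2*cos(t1+t2) = -6.4933
y = L1*sin(t1) + L2*sin(t1+t2) = -0.486
Distance to target:
d = sqrt((7.3 - -6.4933)^2 + (9.0 - -0.486)^2)
= sqrt(190.2538 + 89.984)
= 16.7403 m


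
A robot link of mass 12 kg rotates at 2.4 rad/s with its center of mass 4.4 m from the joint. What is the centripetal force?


F = m * omega^2 * r
= 12 * 2.4^2 * 4.4
= 12 * 5.76 * 4.4
= 304.128 N


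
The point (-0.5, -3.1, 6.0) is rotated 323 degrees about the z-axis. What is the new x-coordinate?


Rotation about z-axis: x' = x*cos(theta) - y*sin(theta)
= -0.5 * 0.7986 - -3.1 * -0.6018
= -2.2649


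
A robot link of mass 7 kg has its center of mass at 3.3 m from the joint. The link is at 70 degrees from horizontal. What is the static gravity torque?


tau = m*g*L*cos(angle)
= 7 * 9.81 * 3.3 * cos(70 deg)
= 7 * 9.81 * 3.3 * 0.342
= 77.5055 Nm


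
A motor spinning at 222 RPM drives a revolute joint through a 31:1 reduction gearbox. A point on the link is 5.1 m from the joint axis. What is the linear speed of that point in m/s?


omega_motor = 222 * 2*pi/60 = 23.2478 rad/s
omega_joint = omega_motor / 31 = 0.7499 rad/s
v = omega_joint * r = 0.7499 * 5.1
= 3.8246 m/s


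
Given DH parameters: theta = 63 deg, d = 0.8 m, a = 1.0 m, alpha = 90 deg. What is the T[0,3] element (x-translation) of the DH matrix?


T[0,3] = a * cos(theta)
= 1.0 * cos(63 deg)
= 1.0 * 0.454
= 0.454


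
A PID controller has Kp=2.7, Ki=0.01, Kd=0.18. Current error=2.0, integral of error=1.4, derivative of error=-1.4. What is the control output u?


u = Kp*e + Ki*int(e) + Kd*de/dt
= 2.7*2.0 + 0.01*1.4 + 0.18*(-1.4)
= 5.4 + 0.014 + -0.252
= 5.162


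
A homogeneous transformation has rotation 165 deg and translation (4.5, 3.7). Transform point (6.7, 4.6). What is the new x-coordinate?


x' = cos(theta)*px - sin(theta)*py + tx
= -0.9659*6.7 - 0.2588*4.6 + 4.5
= -3.1623


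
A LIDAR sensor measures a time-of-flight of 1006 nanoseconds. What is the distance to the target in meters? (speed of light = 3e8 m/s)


tof = 1006 ns = 1.006e-06 s
dist = c * tof / 2
= 3e8 * 1.006e-06 / 2
= 150.9 m


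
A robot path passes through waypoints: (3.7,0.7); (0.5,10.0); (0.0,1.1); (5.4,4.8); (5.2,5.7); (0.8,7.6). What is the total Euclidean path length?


Segment lengths:
  seg1 = sqrt((-3.2)^2 + (9.3)^2) = 9.8351
  seg2 = sqrt((-0.5)^2 + (-8.9)^2) = 8.914
  seg3 = sqrt((5.4)^2 + (3.7)^2) = 6.546
  seg4 = sqrt((-0.2)^2 + (0.9)^2) = 0.922
  seg5 = sqrt((-4.4)^2 + (1.9)^2) = 4.7927
Total = 31.0098


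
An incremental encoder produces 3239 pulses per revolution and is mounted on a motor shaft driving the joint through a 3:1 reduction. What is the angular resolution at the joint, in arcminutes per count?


counts per rev = 3239
effective counts at joint = 3239 * 3 = 9717
resolution = 360*60 / 9717
= 2.2229 arcmin/count


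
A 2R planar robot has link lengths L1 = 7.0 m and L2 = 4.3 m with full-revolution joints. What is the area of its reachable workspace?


r_max = L1 + L2 = 11.3 m
r_min = |L1 - L2| = 2.7 m
Area = pi*(r_max^2 - r_min^2)
= pi*(127.69 - 7.29)
= pi * 120.4
= 378.2478 m^2


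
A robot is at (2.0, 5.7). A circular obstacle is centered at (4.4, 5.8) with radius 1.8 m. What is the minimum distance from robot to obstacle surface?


center_dist = sqrt((2.0-4.4)^2 + (5.7-5.8)^2)
= sqrt(5.76 + 0.01)
= 2.4021
min_dist = center_dist - radius = 2.4021 - 1.8 = 0.6021 m


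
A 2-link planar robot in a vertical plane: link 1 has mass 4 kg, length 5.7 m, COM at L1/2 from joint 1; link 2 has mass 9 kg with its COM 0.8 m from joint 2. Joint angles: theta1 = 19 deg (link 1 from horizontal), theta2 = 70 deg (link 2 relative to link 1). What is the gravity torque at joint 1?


Horizontal distance from joint 1 to link-1 COM:
  x_c1 = (L1/2)*cos(t1) = 2.85 * 0.9455 = 2.6947 m
Horizontal distance from joint 1 to link-2 COM:
  x_c2 = L1*cos(t1) + Lc2*cos(t1+t2)
       = 5.7*0.9455 + 0.8*0.0175 = 5.4034 m
tau1 = m1*g*x_c1 + m2*g*x_c2
     = 4*9.81*2.6947 + 9*9.81*5.4034
     = 105.7411 + 477.0678
     = 582.8089 Nm


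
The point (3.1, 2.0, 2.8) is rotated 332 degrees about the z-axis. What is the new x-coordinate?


Rotation about z-axis: x' = x*cos(theta) - y*sin(theta)
= 3.1 * 0.8829 - 2.0 * -0.4695
= 3.6761


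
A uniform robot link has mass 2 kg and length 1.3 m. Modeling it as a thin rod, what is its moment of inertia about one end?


I = (1/3) * m * L^2
= (1/3) * 2 * 1.3^2
= 0.333333 * 2 * 1.69
= 1.1267 kg*m^2


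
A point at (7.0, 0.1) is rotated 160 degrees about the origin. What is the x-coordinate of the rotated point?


x' = x*cos(theta) - y*sin(theta)
cos(160 deg) = -0.9397, sin(160 deg) = 0.342
x' = 7.0 * -0.9397 - 0.1 * 0.342
= -6.5778 - 0.0342
= -6.6121


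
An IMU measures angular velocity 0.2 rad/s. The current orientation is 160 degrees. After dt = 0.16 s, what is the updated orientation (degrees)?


delta_theta = w * dt = 0.2 * 0.16 = 0.032 rad
= 1.8335 deg
theta_new = 160 + 1.8335 = 161.8335 deg


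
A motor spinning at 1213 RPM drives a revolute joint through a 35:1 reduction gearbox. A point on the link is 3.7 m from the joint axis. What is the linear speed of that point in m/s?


omega_motor = 1213 * 2*pi/60 = 127.0251 rad/s
omega_joint = omega_motor / 35 = 3.6293 rad/s
v = omega_joint * r = 3.6293 * 3.7
= 13.4284 m/s


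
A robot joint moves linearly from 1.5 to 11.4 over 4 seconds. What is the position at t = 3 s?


s = t/T = 3/4 = 0.75
p(t) = p0 + (pf-p0)*s
= 1.5 + (11.4 - 1.5) * 0.75
= 8.925


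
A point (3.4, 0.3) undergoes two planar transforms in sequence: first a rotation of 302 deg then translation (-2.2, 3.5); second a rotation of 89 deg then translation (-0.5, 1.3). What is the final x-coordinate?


After transform 1:
x1 = cos(302)*3.4 - sin(302)*0.3 + -2.2 = -0.1439
y1 = sin(302)*3.4 + cos(302)*0.3 + 3.5 = 0.7756
After transform 2:
x2 = cos(89)*-0.1439 - sin(89)*0.7756 + -0.5
= -1.278


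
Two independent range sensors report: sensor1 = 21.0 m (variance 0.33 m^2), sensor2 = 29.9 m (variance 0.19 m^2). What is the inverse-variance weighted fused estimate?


w1 = (1/var1) / (1/var1 + 1/var2)
   = 3.0303 / (3.0303 + 5.2632) = 0.3654
w2 = 1 - w1 = 0.6346
fused = w1*s1 + w2*s2 = 7.6731 + 18.975
= 26.6481 m


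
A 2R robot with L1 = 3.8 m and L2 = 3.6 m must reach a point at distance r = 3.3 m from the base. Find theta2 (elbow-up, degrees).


cos(theta2) = (r^2 - L1^2 - L2^2) / (2*L1*L2)
cos(theta2) = (10.89 - 14.44 - 12.96) / 27.36
cos(theta2) = -0.603436
theta2 = 127.1164 degrees


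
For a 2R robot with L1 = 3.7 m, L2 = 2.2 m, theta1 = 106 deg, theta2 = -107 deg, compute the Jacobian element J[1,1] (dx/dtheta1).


J[1,1] = -L1*sin(t1) - L2*sin(t1+t2)
= -3.7*sin(106) - 2.2*sin(-1)
= -3.5183


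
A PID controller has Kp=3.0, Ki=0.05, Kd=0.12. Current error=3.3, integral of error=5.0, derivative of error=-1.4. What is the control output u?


u = Kp*e + Ki*int(e) + Kd*de/dt
= 3.0*3.3 + 0.05*5.0 + 0.12*(-1.4)
= 9.9 + 0.25 + -0.168
= 9.982


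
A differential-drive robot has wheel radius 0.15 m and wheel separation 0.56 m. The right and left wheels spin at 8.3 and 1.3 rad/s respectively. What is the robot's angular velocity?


vR = r*wR = 0.15*8.3 = 1.245 m/s
vL = r*wL = 0.15*1.3 = 0.195 m/s
v = (vR+vL)/2 = 0.72 m/s
omega = (vR-vL)/L = 1.875 rad/s
angular velocity = 1.875 rad/s


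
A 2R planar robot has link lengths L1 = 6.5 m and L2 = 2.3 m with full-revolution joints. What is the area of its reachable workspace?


r_max = L1 + L2 = 8.8 m
r_min = |L1 - L2| = 4.2 m
Area = pi*(r_max^2 - r_min^2)
= pi*(77.44 - 17.64)
= pi * 59.8
= 187.8672 m^2


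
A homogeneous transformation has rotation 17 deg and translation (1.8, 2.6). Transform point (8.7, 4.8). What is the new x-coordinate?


x' = cos(theta)*px - sin(theta)*py + tx
= 0.9563*8.7 - 0.2924*4.8 + 1.8
= 8.7165


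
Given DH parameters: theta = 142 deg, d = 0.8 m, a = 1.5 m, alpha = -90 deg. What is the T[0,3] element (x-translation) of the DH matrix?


T[0,3] = a * cos(theta)
= 1.5 * cos(142 deg)
= 1.5 * -0.788
= -1.182


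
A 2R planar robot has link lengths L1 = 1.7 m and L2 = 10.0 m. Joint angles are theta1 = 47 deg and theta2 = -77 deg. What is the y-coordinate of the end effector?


Convert angles to radians: theta1 = 0.8203, theta2 = -1.3439
y = L1*sin(theta1) + L2*sin(theta1+theta2)
y = 1.2433 + -5.0
y = -3.7567


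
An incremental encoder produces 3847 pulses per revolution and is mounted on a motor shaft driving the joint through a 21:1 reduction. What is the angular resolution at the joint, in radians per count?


counts per rev = 3847
effective counts at joint = 3847 * 21 = 80787
resolution = 2*pi / 80787
= 7.7775e-05 rad/count


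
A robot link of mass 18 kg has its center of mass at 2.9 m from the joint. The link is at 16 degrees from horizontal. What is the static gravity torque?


tau = m*g*L*cos(angle)
= 18 * 9.81 * 2.9 * cos(16 deg)
= 18 * 9.81 * 2.9 * 0.9613
= 492.2448 Nm


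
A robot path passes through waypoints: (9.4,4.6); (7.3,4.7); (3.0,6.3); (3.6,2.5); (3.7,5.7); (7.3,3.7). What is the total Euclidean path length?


Segment lengths:
  seg1 = sqrt((-2.1)^2 + (0.1)^2) = 2.1024
  seg2 = sqrt((-4.3)^2 + (1.6)^2) = 4.588
  seg3 = sqrt((0.6)^2 + (-3.8)^2) = 3.8471
  seg4 = sqrt((0.1)^2 + (3.2)^2) = 3.2016
  seg5 = sqrt((3.6)^2 + (-2.0)^2) = 4.1183
Total = 17.8573


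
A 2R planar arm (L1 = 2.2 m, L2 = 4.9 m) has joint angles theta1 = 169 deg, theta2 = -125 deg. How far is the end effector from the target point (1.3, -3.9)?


End effector via forward kinematics:
x = L1*cos(t1) + L2*cos(t1+t2) = 1.3652
y = L1*sin(t1) + L2*sin(t1+t2) = 3.8236
Distance to target:
d = sqrt((1.3 - 1.3652)^2 + (-3.9 - 3.8236)^2)
= sqrt(0.0042 + 59.6541)
= 7.7239 m


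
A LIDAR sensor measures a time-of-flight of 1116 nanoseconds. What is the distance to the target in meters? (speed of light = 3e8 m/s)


tof = 1116 ns = 1.116e-06 s
dist = c * tof / 2
= 3e8 * 1.116e-06 / 2
= 167.4 m


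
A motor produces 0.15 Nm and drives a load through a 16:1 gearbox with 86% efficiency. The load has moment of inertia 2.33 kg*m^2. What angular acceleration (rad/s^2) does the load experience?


tau_out = tau_motor * N * eta
= 0.15 * 16 * 0.86 = 2.064 Nm
alpha = tau_out / I = 2.064 / 2.33
= 0.8858 rad/s^2


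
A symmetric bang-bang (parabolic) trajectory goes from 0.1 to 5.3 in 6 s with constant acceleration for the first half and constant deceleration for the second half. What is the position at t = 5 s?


Symmetric rest-to-rest: each phase covers (pf-p0)/2 in time T/2. 0.5*a*(T/2)^2 = (pf-p0)/2 => a = 4*(pf-p0)/T^2
a = 4*(5.3-0.1)/6^2 = 0.5778
t = 5 is in the deceleration phase (t > T/2).
p = pf - 0.5*a*(T-t)^2 = 5.3 - 0.5*0.5778*1^2
= 5.0111


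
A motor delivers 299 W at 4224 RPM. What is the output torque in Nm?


omega = 4224 * 2*pi/60 = 442.3362 rad/s
tau = P / omega = 299 / 442.3362
= 0.676 Nm


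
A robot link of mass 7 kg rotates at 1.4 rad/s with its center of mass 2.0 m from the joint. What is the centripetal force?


F = m * omega^2 * r
= 7 * 1.4^2 * 2.0
= 7 * 1.96 * 2.0
= 27.44 N


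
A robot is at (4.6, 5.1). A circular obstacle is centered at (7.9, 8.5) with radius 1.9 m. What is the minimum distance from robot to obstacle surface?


center_dist = sqrt((4.6-7.9)^2 + (5.1-8.5)^2)
= sqrt(10.89 + 11.56)
= 4.7381
min_dist = center_dist - radius = 4.7381 - 1.9 = 2.8381 m


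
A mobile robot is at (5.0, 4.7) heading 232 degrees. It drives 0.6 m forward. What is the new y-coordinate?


y_new = y0 + d*sin(theta)
= 4.7 + 0.6*sin(232)
= 4.7 + -0.4728
= 4.2272


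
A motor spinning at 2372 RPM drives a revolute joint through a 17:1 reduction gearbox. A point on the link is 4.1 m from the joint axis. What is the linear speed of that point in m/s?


omega_motor = 2372 * 2*pi/60 = 248.3953 rad/s
omega_joint = omega_motor / 17 = 14.6115 rad/s
v = omega_joint * r = 14.6115 * 4.1
= 59.9071 m/s


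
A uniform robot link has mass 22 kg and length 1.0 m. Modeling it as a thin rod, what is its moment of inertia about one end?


I = (1/3) * m * L^2
= (1/3) * 22 * 1.0^2
= 0.333333 * 22 * 1.0
= 7.3333 kg*m^2


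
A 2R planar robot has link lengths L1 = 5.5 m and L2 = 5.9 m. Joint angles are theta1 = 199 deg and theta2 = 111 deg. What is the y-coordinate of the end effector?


Convert angles to radians: theta1 = 3.4732, theta2 = 1.9373
y = L1*sin(theta1) + L2*sin(theta1+theta2)
y = -1.7906 + -4.5197
y = -6.3103


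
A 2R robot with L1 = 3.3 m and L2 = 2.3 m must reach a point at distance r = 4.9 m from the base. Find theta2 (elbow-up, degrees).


cos(theta2) = (r^2 - L1^2 - L2^2) / (2*L1*L2)
cos(theta2) = (24.01 - 10.89 - 5.29) / 15.18
cos(theta2) = 0.51581
theta2 = 58.9484 degrees


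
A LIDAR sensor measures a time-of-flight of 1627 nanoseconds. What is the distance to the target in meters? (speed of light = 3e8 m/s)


tof = 1627 ns = 1.627e-06 s
dist = c * tof / 2
= 3e8 * 1.627e-06 / 2
= 244.05 m


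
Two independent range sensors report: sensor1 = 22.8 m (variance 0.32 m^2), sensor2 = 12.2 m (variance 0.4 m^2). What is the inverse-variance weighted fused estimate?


w1 = (1/var1) / (1/var1 + 1/var2)
   = 3.125 / (3.125 + 2.5) = 0.5556
w2 = 1 - w1 = 0.4444
fused = w1*s1 + w2*s2 = 12.6667 + 5.4222
= 18.0889 m


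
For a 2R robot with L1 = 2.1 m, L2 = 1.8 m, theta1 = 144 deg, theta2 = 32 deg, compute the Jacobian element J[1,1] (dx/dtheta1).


J[1,1] = -L1*sin(t1) - L2*sin(t1+t2)
= -2.1*sin(144) - 1.8*sin(176)
= -1.3599


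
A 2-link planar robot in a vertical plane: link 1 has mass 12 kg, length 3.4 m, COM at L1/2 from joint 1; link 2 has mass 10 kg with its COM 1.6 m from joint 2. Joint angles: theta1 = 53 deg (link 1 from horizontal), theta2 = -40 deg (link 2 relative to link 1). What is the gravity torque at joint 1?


Horizontal distance from joint 1 to link-1 COM:
  x_c1 = (L1/2)*cos(t1) = 1.7 * 0.6018 = 1.0231 m
Horizontal distance from joint 1 to link-2 COM:
  x_c2 = L1*cos(t1) + Lc2*cos(t1+t2)
       = 3.4*0.6018 + 1.6*0.9744 = 3.6052 m
tau1 = m1*g*x_c1 + m2*g*x_c2
     = 12*9.81*1.0231 + 10*9.81*3.6052
     = 120.4376 + 353.6665
     = 474.1041 Nm


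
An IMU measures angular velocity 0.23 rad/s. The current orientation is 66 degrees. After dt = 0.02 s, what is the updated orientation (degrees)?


delta_theta = w * dt = 0.23 * 0.02 = 0.0046 rad
= 0.2636 deg
theta_new = 66 + 0.2636 = 66.2636 deg


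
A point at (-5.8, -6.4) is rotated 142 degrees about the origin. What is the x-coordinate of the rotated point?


x' = x*cos(theta) - y*sin(theta)
cos(142 deg) = -0.788, sin(142 deg) = 0.6157
x' = -5.8 * -0.788 - -6.4 * 0.6157
= 4.5705 - -3.9402
= 8.5107


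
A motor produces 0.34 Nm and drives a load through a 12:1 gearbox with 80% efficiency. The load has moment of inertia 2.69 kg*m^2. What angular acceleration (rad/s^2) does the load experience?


tau_out = tau_motor * N * eta
= 0.34 * 12 * 0.8 = 3.264 Nm
alpha = tau_out / I = 3.264 / 2.69
= 1.2134 rad/s^2


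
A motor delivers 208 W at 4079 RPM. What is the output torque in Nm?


omega = 4079 * 2*pi/60 = 427.1519 rad/s
tau = P / omega = 208 / 427.1519
= 0.4869 Nm


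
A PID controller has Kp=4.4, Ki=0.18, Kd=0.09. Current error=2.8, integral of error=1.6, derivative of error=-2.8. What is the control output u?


u = Kp*e + Ki*int(e) + Kd*de/dt
= 4.4*2.8 + 0.18*1.6 + 0.09*(-2.8)
= 12.32 + 0.288 + -0.252
= 12.356


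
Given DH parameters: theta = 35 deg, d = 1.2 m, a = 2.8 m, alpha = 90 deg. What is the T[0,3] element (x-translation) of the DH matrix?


T[0,3] = a * cos(theta)
= 2.8 * cos(35 deg)
= 2.8 * 0.8192
= 2.2936


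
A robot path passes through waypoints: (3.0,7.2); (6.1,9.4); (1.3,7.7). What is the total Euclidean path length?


Segment lengths:
  seg1 = sqrt((3.1)^2 + (2.2)^2) = 3.8013
  seg2 = sqrt((-4.8)^2 + (-1.7)^2) = 5.0922
Total = 8.8935


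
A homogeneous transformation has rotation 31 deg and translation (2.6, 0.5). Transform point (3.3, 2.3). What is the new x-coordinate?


x' = cos(theta)*px - sin(theta)*py + tx
= 0.8572*3.3 - 0.515*2.3 + 2.6
= 4.2441


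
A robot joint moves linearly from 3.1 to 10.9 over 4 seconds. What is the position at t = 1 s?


s = t/T = 1/4 = 0.25
p(t) = p0 + (pf-p0)*s
= 3.1 + (10.9 - 3.1) * 0.25
= 5.05


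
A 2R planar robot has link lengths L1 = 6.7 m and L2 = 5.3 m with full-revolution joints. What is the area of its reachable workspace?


r_max = L1 + L2 = 12.0 m
r_min = |L1 - L2| = 1.4 m
Area = pi*(r_max^2 - r_min^2)
= pi*(144.0 - 1.96)
= pi * 142.04
= 446.2318 m^2


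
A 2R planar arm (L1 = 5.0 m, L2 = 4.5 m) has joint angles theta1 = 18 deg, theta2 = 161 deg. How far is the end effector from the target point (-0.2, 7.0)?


End effector via forward kinematics:
x = L1*cos(t1) + L2*cos(t1+t2) = 0.256
y = L1*sin(t1) + L2*sin(t1+t2) = 1.6236
Distance to target:
d = sqrt((-0.2 - 0.256)^2 + (7.0 - 1.6236)^2)
= sqrt(0.2079 + 28.9055)
= 5.3957 m


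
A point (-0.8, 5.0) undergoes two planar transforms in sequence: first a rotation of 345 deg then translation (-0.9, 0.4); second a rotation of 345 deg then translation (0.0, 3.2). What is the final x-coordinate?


After transform 1:
x1 = cos(345)*-0.8 - sin(345)*5.0 + -0.9 = -0.3786
y1 = sin(345)*-0.8 + cos(345)*5.0 + 0.4 = 5.4367
After transform 2:
x2 = cos(345)*-0.3786 - sin(345)*5.4367 + 0.0
= 1.0414


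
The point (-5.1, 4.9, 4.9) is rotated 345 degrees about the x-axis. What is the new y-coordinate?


Rotation about x-axis: y' = y*cos(theta) - z*sin(theta)
= 4.9 * 0.9659 - 4.9 * -0.2588
= 6.0012


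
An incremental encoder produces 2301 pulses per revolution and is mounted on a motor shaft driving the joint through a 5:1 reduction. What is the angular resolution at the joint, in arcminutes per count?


counts per rev = 2301
effective counts at joint = 2301 * 5 = 11505
resolution = 360*60 / 11505
= 1.8774 arcmin/count


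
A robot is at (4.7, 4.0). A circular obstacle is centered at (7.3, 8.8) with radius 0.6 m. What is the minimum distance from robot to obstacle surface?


center_dist = sqrt((4.7-7.3)^2 + (4.0-8.8)^2)
= sqrt(6.76 + 23.04)
= 5.4589
min_dist = center_dist - radius = 5.4589 - 0.6 = 4.8589 m


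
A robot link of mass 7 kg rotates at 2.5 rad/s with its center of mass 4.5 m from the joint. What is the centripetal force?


F = m * omega^2 * r
= 7 * 2.5^2 * 4.5
= 7 * 6.25 * 4.5
= 196.875 N


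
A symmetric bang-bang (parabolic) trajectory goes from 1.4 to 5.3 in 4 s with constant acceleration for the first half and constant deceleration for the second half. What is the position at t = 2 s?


Symmetric rest-to-rest: each phase covers (pf-p0)/2 in time T/2. 0.5*a*(T/2)^2 = (pf-p0)/2 => a = 4*(pf-p0)/T^2
a = 4*(5.3-1.4)/4^2 = 0.975
t = 2 is in the acceleration phase (t <= T/2).
p = p0 + 0.5*a*t^2 = 1.4 + 0.5*0.975*2^2
= 3.35


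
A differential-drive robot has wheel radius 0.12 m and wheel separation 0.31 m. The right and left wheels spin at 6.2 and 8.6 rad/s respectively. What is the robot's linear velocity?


vR = r*wR = 0.12*6.2 = 0.744 m/s
vL = r*wL = 0.12*8.6 = 1.032 m/s
v = (vR+vL)/2 = 0.888 m/s
omega = (vR-vL)/L = -0.929 rad/s
linear velocity = 0.888 m/s


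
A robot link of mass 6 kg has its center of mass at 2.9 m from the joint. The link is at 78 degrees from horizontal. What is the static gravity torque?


tau = m*g*L*cos(angle)
= 6 * 9.81 * 2.9 * cos(78 deg)
= 6 * 9.81 * 2.9 * 0.2079
= 35.4893 Nm


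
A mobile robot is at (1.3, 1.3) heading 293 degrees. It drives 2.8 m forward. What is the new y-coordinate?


y_new = y0 + d*sin(theta)
= 1.3 + 2.8*sin(293)
= 1.3 + -2.5774
= -1.2774


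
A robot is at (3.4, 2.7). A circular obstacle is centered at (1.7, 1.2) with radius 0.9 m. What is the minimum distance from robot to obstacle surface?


center_dist = sqrt((3.4-1.7)^2 + (2.7-1.2)^2)
= sqrt(2.89 + 2.25)
= 2.2672
min_dist = center_dist - radius = 2.2672 - 0.9 = 1.3672 m


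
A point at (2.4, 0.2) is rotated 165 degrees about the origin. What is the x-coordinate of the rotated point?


x' = x*cos(theta) - y*sin(theta)
cos(165 deg) = -0.9659, sin(165 deg) = 0.2588
x' = 2.4 * -0.9659 - 0.2 * 0.2588
= -2.3182 - 0.0518
= -2.37


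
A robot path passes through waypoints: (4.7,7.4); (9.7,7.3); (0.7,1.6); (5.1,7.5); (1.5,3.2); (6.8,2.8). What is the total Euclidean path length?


Segment lengths:
  seg1 = sqrt((5.0)^2 + (-0.1)^2) = 5.001
  seg2 = sqrt((-9.0)^2 + (-5.7)^2) = 10.6532
  seg3 = sqrt((4.4)^2 + (5.9)^2) = 7.36
  seg4 = sqrt((-3.6)^2 + (-4.3)^2) = 5.608
  seg5 = sqrt((5.3)^2 + (-0.4)^2) = 5.3151
Total = 33.9373


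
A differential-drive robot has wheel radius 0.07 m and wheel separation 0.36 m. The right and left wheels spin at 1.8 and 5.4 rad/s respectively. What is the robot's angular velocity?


vR = r*wR = 0.07*1.8 = 0.126 m/s
vL = r*wL = 0.07*5.4 = 0.378 m/s
v = (vR+vL)/2 = 0.252 m/s
omega = (vR-vL)/L = -0.7 rad/s
angular velocity = -0.7 rad/s


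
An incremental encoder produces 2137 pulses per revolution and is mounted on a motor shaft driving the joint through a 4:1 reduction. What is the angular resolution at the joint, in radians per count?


counts per rev = 2137
effective counts at joint = 2137 * 4 = 8548
resolution = 2*pi / 8548
= 7.3505e-04 rad/count


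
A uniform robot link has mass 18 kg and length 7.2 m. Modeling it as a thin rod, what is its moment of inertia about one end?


I = (1/3) * m * L^2
= (1/3) * 18 * 7.2^2
= 0.333333 * 18 * 51.84
= 311.04 kg*m^2


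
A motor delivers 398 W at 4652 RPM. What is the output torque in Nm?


omega = 4652 * 2*pi/60 = 487.1563 rad/s
tau = P / omega = 398 / 487.1563
= 0.817 Nm
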